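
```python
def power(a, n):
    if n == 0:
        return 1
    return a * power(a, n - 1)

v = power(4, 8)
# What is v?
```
Call trace:
power(a=4, n=8)
  power(a=4, n=7)
    power(a=4, n=6)
      power(a=4, n=5)
        power(a=4, n=4)
          power(a=4, n=3)
            power(a=4, n=2)
              power(a=4, n=1)
                power(a=4, n=0)
                -> return 1
              -> return 4
            -> return 16
          -> return 64
        -> return 256
      -> return 1024
    -> return 4096
  -> return 16384
-> return 65536

Final answer: 65536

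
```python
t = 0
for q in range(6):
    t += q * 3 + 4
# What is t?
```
Trace:
  t=0
  t=4, q=0
  t=11, q=1
  t=21, q=2
  t=34, q=3
  t=50, q=4
  t=69, q=5

Final answer: 69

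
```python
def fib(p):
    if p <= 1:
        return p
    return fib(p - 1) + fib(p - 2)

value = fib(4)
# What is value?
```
Call trace (a repeated sub-call is expanded the first time; later identical calls just restate its return value):
fib(p=4)
  fib(p=3)
    fib(p=2)
      fib(p=1)
      -> return 1
      fib(p=0)
      -> return 0
    -> return 1
    fib(p=1)
    -> return 1
  -> return 2
  fib(p=2) -> return 1  (same call as traced above)
-> return 3

Final answer: 3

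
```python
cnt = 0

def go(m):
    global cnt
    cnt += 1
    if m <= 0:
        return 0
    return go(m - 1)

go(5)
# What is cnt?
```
Call trace:
go(m=5)
  go(m=4)
    go(m=3)
      go(m=2)
        go(m=1)
          go(m=0)
          -> return 0
        -> return 0
      -> return 0
    -> return 0
  -> return 0
-> return 0

cnt is incremented once per call. go is entered once for each m = 5, 4, 3, 2, 1, 0 (the m <= 0 call returns without recursing), i.e. 5 + 1 calls.
cnt = 6

Final answer: 6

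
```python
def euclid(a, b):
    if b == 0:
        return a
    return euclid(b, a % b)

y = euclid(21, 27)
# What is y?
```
Call trace:
euclid(a=21, b=27)
  euclid(a=27, b=21)
    euclid(a=21, b=6)
      euclid(a=6, b=3)
        euclid(a=3, b=0)
        -> return 3
      -> return 3
    -> return 3
  -> return 3
-> return 3

Final answer: 3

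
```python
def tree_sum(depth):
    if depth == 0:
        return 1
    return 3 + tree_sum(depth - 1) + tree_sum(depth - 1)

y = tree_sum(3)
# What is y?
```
Call trace (a repeated sub-call is expanded the first time; later identical calls just restate its return value):
tree_sum(depth=3)
  tree_sum(depth=2)
    tree_sum(depth=1)
      tree_sum(depth=0)
      -> return 1
      tree_sum(depth=0)
      -> return 1
    -> return 5
    tree_sum(depth=1) -> return 5  (same call as traced above)
  -> return 13
  tree_sum(depth=2) -> return 13  (same call as traced above)
-> return 29

Final answer: 29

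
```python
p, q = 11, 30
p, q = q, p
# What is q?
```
Trace:
  p=11, q=30
  p=30, q=11

Final answer: 11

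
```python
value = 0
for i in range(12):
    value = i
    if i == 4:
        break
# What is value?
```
Trace:
  value=0
  value=0, i=0
  value=1, i=1
  value=2, i=2
  value=3, i=3
  value=4, i=4

Final answer: 4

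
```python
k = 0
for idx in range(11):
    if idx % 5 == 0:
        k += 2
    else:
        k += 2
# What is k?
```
Trace:
  k=0
  k=2, idx=0
  k=4, idx=1
  k=6, idx=2
  k=8, idx=3
  k=10, idx=4
  k=12, idx=5
  k=14, idx=6
  k=16, idx=7
  k=18, idx=8
  k=20, idx=9
  k=22, idx=10

Final answer: 22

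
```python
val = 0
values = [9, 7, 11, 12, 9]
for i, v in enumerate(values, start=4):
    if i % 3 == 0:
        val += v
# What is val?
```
Trace:
  val=0
  val=0, i=4, v=9
  val=0, i=5, v=7
  val=11, i=6, v=11
  val=11, i=7, v=12
  val=11, i=8, v=9

Final answer: 11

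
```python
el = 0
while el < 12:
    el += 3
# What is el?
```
Trace:
  el=0
  el=3
  el=6
  el=9
  el=12

Final answer: 12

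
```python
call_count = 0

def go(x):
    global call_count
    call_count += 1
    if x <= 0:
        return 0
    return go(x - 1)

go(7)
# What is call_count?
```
Call trace:
go(x=7)
  go(x=6)
    go(x=5)
      go(x=4)
        go(x=3)
          go(x=2)
            go(x=1)
              go(x=0)
              -> return 0
            -> return 0
          -> return 0
        -> return 0
      -> return 0
    -> return 0
  -> return 0
-> return 0

call_count is incremented once per call. go is entered once for each x = 7, 6, 5, 4, 3, 2, 1, 0 (the x <= 0 call returns without recursing), i.e. 7 + 1 calls.
call_count = 8

Final answer: 8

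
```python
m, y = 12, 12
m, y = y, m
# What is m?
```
Trace:
  m=12, y=12
  m=12, y=12

Final answer: 12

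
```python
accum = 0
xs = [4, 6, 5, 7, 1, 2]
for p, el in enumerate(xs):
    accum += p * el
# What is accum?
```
Trace:
  accum=0
  accum=0, p=0, el=4
  accum=6, p=1, el=6
  accum=16, p=2, el=5
  accum=37, p=3, el=7
  accum=41, p=4, el=1
  accum=51, p=5, el=2

Final answer: 51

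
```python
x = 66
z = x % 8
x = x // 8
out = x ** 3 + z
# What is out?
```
Trace:
  x=66
  x=66, z=2
  x=8, z=2
  x=8, z=2, out=514

Final answer: 514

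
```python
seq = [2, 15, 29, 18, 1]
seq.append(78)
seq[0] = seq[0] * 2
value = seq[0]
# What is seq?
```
Trace:
  seq=[2, 15, 29, 18, 1]
  seq=[2, 15, 29, 18, 1, 78]
  seq=[4, 15, 29, 18, 1, 78]
  seq=[4, 15, 29, 18, 1, 78], value=4

Final answer: [4, 15, 29, 18, 1, 78]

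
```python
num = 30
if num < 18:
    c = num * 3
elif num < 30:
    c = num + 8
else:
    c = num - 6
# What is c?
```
Trace:
  num=30
  num=30, c=24

Final answer: 24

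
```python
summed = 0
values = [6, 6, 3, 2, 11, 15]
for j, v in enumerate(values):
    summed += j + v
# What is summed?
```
Trace:
  summed=0
  summed=6, j=0, v=6
  summed=13, j=1, v=6
  summed=18, j=2, v=3
  summed=23, j=3, v=2
  summed=38, j=4, v=11
  summed=58, j=5, v=15

Final answer: 58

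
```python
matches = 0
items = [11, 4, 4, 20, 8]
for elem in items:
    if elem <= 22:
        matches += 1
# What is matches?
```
Trace:
  matches=0
  matches=1, elem=11
  matches=2, elem=4
  matches=3, elem=4
  matches=4, elem=20
  matches=5, elem=8

Final answer: 5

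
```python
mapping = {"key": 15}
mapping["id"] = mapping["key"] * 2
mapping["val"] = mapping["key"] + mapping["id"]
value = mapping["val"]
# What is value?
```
Trace:
  mapping={'key': 15}
  mapping={'key': 15, 'id': 30}
  mapping={'key': 15, 'id': 30, 'val': 45}
  mapping={'key': 15, 'id': 30, 'val': 45}, value=45

Final answer: 45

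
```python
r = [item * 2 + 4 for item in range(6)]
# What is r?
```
Trace:
  item=0
  item=1
  item=2
  item=3
  item=4
  item=5
  r=[4, 6, 8, 10, 12, 14]

Final answer: [4, 6, 8, 10, 12, 14]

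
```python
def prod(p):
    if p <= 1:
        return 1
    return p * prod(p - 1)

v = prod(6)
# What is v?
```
Call trace:
prod(p=6)
  prod(p=5)
    prod(p=4)
      prod(p=3)
        prod(p=2)
          prod(p=1)
          -> return 1
        -> return 2
      -> return 6
    -> return 24
  -> return 120
-> return 720

Final answer: 720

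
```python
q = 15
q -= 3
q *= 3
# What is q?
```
Trace:
  q=15
  q=12
  q=36

Final answer: 36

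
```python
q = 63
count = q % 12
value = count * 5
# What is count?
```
Trace:
  q=63
  q=63, count=3
  q=63, count=3, value=15

Final answer: 3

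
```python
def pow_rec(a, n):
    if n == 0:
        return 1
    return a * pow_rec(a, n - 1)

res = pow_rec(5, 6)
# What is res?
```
Call trace:
pow_rec(a=5, n=6)
  pow_rec(a=5, n=5)
    pow_rec(a=5, n=4)
      pow_rec(a=5, n=3)
        pow_rec(a=5, n=2)
          pow_rec(a=5, n=1)
            pow_rec(a=5, n=0)
            -> return 1
          -> return 5
        -> return 25
      -> return 125
    -> return 625
  -> return 3125
-> return 15625

Final answer: 15625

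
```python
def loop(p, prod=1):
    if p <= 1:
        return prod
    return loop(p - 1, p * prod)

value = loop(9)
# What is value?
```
Call trace:
loop(p=9, prod=1)
  loop(p=8, prod=9)
    loop(p=7, prod=72)
      loop(p=6, prod=504)
        loop(p=5, prod=3024)
          loop(p=4, prod=15120)
            loop(p=3, prod=60480)
              loop(p=2, prod=181440)
                loop(p=1, prod=362880)
                -> return 362880
              -> return 362880
            -> return 362880
          -> return 362880
        -> return 362880
      -> return 362880
    -> return 362880
  -> return 362880
-> return 362880

Final answer: 362880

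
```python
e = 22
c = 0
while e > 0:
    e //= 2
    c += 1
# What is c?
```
Trace:
  e=22
  e=22, c=0
  e=11, c=1
  e=5, c=2
  e=2, c=3
  e=1, c=4
  e=0, c=5

Final answer: 5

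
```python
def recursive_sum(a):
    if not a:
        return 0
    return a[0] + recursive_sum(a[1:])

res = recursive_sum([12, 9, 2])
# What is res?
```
Call trace:
recursive_sum(a=[12, 9, 2])
  recursive_sum(a=[9, 2])
    recursive_sum(a=[2])
      recursive_sum(a=[])
      -> return 0
    -> return 2
  -> return 11
-> return 23

Final answer: 23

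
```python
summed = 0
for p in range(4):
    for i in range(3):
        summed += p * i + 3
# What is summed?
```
Trace:
  summed=0
  summed=3, p=0, i=0
  summed=6, p=0, i=1
  summed=9, p=0, i=2
  summed=12, p=1, i=0
  summed=16, p=1, i=1
  summed=21, p=1, i=2
  summed=24, p=2, i=0
  summed=29, p=2, i=1
  summed=36, p=2, i=2
  summed=39, p=3, i=0
  summed=45, p=3, i=1
  summed=54, p=3, i=2

Final answer: 54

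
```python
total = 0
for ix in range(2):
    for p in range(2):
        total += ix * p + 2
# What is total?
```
Trace:
  total=0
  total=2, ix=0, p=0
  total=4, ix=0, p=1
  total=6, ix=1, p=0
  total=9, ix=1, p=1

Final answer: 9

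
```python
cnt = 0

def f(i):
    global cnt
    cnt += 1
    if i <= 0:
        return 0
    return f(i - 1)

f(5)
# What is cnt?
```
Call trace:
f(i=5)
  f(i=4)
    f(i=3)
      f(i=2)
        f(i=1)
          f(i=0)
          -> return 0
        -> return 0
      -> return 0
    -> return 0
  -> return 0
-> return 0

cnt is incremented once per call. f is entered once for each i = 5, 4, 3, 2, 1, 0 (the i <= 0 call returns without recursing), i.e. 5 + 1 calls.
cnt = 6

Final answer: 6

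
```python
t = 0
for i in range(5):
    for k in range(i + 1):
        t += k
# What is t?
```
Trace:
  t=0
  t=0, i=0, k=0
  t=0, i=1, k=0
  t=1, i=1, k=1
  t=1, i=2, k=0
  t=2, i=2, k=1
  t=4, i=2, k=2
  t=4, i=3, k=0
  t=5, i=3, k=1
  t=7, i=3, k=2
  t=10, i=3, k=3
  t=10, i=4, k=0
  t=11, i=4, k=1
  t=13, i=4, k=2
  t=16, i=4, k=3
  t=20, i=4, k=4

Final answer: 20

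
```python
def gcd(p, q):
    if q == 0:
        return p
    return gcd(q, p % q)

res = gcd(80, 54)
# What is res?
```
Call trace:
gcd(p=80, q=54)
  gcd(p=54, q=26)
    gcd(p=26, q=2)
      gcd(p=2, q=0)
      -> return 2
    -> return 2
  -> return 2
-> return 2

Final answer: 2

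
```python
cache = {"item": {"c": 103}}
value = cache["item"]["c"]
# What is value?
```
Trace:
  cache={'item': {'c': 103}}
  cache={'item': {'c': 103}}, value=103

Final answer: 103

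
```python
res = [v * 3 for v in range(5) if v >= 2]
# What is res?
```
Trace:
  v=0
  v=1
  v=2
  v=3
  v=4
  res=[6, 9, 12]

Final answer: [6, 9, 12]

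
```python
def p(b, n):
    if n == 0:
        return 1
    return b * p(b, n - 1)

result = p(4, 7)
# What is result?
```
Call trace:
p(b=4, n=7)
  p(b=4, n=6)
    p(b=4, n=5)
      p(b=4, n=4)
        p(b=4, n=3)
          p(b=4, n=2)
            p(b=4, n=1)
              p(b=4, n=0)
              -> return 1
            -> return 4
          -> return 16
        -> return 64
      -> return 256
    -> return 1024
  -> return 4096
-> return 16384

Final answer: 16384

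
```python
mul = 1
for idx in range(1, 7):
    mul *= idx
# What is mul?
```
Trace:
  mul=1
  mul=1, idx=1
  mul=2, idx=2
  mul=6, idx=3
  mul=24, idx=4
  mul=120, idx=5
  mul=720, idx=6

Final answer: 720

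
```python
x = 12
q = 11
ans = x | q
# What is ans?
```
Trace:
  x=12
  x=12, q=11
  x=12, q=11, ans=15

Final answer: 15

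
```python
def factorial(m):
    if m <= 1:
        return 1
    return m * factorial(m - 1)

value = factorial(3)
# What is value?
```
Call trace:
factorial(m=3)
  factorial(m=2)
    factorial(m=1)
    -> return 1
  -> return 2
-> return 6

Final answer: 6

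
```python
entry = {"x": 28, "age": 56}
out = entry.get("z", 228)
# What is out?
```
Trace:
  entry={'x': 28, 'age': 56}
  entry={'x': 28, 'age': 56}, out=228

Final answer: 228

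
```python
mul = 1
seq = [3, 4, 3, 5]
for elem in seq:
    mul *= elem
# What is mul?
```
Trace:
  mul=1
  mul=3, elem=3
  mul=12, elem=4
  mul=36, elem=3
  mul=180, elem=5

Final answer: 180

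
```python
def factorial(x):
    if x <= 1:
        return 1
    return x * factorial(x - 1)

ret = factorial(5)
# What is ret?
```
Call trace:
factorial(x=5)
  factorial(x=4)
    factorial(x=3)
      factorial(x=2)
        factorial(x=1)
        -> return 1
      -> return 2
    -> return 6
  -> return 24
-> return 120

Final answer: 120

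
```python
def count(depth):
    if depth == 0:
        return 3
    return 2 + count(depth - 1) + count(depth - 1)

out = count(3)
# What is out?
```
Call trace (a repeated sub-call is expanded the first time; later identical calls just restate its return value):
count(depth=3)
  count(depth=2)
    count(depth=1)
      count(depth=0)
      -> return 3
      count(depth=0)
      -> return 3
    -> return 8
    count(depth=1) -> return 8  (same call as traced above)
  -> return 18
  count(depth=2) -> return 18  (same call as traced above)
-> return 38

Final answer: 38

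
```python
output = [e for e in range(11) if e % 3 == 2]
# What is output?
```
Trace:
  e=0
  e=1
  e=2
  e=3
  e=4
  e=5
  e=6
  e=7
  e=8
  e=9
  e=10
  output=[2, 5, 8]

Final answer: [2, 5, 8]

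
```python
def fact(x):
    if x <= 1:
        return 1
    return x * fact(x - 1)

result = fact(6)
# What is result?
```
Call trace:
fact(x=6)
  fact(x=5)
    fact(x=4)
      fact(x=3)
        fact(x=2)
          fact(x=1)
          -> return 1
        -> return 2
      -> return 6
    -> return 24
  -> return 120
-> return 720

Final answer: 720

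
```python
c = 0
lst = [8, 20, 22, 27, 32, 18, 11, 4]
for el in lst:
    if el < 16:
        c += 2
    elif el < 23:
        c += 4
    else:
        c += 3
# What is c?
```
Trace:
  c=0
  c=2, el=8
  c=6, el=20
  c=10, el=22
  c=13, el=27
  c=16, el=32
  c=20, el=18
  c=22, el=11
  c=24, el=4

Final answer: 24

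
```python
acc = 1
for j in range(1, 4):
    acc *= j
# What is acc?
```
Trace:
  acc=1
  acc=1, j=1
  acc=2, j=2
  acc=6, j=3

Final answer: 6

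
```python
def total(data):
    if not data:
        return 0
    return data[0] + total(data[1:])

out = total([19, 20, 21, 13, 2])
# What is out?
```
Call trace:
total(data=[19, 20, 21, 13, 2])
  total(data=[20, 21, 13, 2])
    total(data=[21, 13, 2])
      total(data=[13, 2])
        total(data=[2])
          total(data=[])
          -> return 0
        -> return 2
      -> return 15
    -> return 36
  -> return 56
-> return 75

Final answer: 75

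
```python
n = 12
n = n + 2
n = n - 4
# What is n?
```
Trace:
  n=12
  n=14
  n=10

Final answer: 10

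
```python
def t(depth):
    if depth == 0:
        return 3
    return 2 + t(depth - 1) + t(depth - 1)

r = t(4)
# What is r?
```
Call trace (a repeated sub-call is expanded the first time; later identical calls just restate its return value):
t(depth=4)
  t(depth=3)
    t(depth=2)
      t(depth=1)
        t(depth=0)
        -> return 3
        t(depth=0)
        -> return 3
      -> return 8
      t(depth=1) -> return 8  (same call as traced above)
    -> return 18
    t(depth=2) -> return 18  (same call as traced above)
  -> return 38
  t(depth=3) -> return 38  (same call as traced above)
-> return 78

Final answer: 78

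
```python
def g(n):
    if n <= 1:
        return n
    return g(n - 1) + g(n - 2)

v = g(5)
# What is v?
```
Call trace (a repeated sub-call is expanded the first time; later identical calls just restate its return value):
g(n=5)
  g(n=4)
    g(n=3)
      g(n=2)
        g(n=1)
        -> return 1
        g(n=0)
        -> return 0
      -> return 1
      g(n=1)
      -> return 1
    -> return 2
    g(n=2) -> return 1  (same call as traced above)
  -> return 3
  g(n=3) -> return 2  (same call as traced above)
-> return 5

Final answer: 5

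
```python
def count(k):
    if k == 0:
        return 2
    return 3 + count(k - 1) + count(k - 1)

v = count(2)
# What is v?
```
Call trace (a repeated sub-call is expanded the first time; later identical calls just restate its return value):
count(k=2)
  count(k=1)
    count(k=0)
    -> return 2
    count(k=0)
    -> return 2
  -> return 7
  count(k=1) -> return 7  (same call as traced above)
-> return 17

Final answer: 17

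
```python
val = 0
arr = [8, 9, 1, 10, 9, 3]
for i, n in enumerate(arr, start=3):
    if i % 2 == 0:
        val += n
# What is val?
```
Trace:
  val=0
  val=0, i=3, n=8
  val=9, i=4, n=9
  val=9, i=5, n=1
  val=19, i=6, n=10
  val=19, i=7, n=9
  val=22, i=8, n=3

Final answer: 22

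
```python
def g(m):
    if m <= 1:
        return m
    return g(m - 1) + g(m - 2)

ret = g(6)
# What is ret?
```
Call trace (a repeated sub-call is expanded the first time; later identical calls just restate its return value):
g(m=6)
  g(m=5)
    g(m=4)
      g(m=3)
        g(m=2)
          g(m=1)
          -> return 1
          g(m=0)
          -> return 0
        -> return 1
        g(m=1)
        -> return 1
      -> return 2
      g(m=2) -> return 1  (same call as traced above)
    -> return 3
    g(m=3) -> return 2  (same call as traced above)
  -> return 5
  g(m=4) -> return 3  (same call as traced above)
-> return 8

Final answer: 8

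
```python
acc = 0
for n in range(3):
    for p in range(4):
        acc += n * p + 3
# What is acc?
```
Trace:
  acc=0
  acc=3, n=0, p=0
  acc=6, n=0, p=1
  acc=9, n=0, p=2
  acc=12, n=0, p=3
  acc=15, n=1, p=0
  acc=19, n=1, p=1
  acc=24, n=1, p=2
  acc=30, n=1, p=3
  acc=33, n=2, p=0
  acc=38, n=2, p=1
  acc=45, n=2, p=2
  acc=54, n=2, p=3

Final answer: 54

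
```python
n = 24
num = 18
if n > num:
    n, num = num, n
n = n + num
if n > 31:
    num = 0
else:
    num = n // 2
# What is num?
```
Trace:
  n=24
  n=24, num=18
  n=18, num=24
  n=42, num=24
  n=42, num=0

Final answer: 0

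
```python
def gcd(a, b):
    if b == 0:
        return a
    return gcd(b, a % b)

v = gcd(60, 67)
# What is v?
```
Call trace:
gcd(a=60, b=67)
  gcd(a=67, b=60)
    gcd(a=60, b=7)
      gcd(a=7, b=4)
        gcd(a=4, b=3)
          gcd(a=3, b=1)
            gcd(a=1, b=0)
            -> return 1
          -> return 1
        -> return 1
      -> return 1
    -> return 1
  -> return 1
-> return 1

Final answer: 1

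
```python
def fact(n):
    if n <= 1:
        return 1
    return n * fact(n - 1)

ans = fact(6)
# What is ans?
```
Call trace:
fact(n=6)
  fact(n=5)
    fact(n=4)
      fact(n=3)
        fact(n=2)
          fact(n=1)
          -> return 1
        -> return 2
      -> return 6
    -> return 24
  -> return 120
-> return 720

Final answer: 720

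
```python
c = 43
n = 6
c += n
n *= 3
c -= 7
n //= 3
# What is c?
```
Trace:
  c=43
  c=43, n=6
  c=49, n=6
  c=49, n=18
  c=42, n=18
  c=42, n=6

Final answer: 42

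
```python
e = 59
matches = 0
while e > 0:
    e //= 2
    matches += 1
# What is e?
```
Trace:
  e=59
  e=59, matches=0
  e=29, matches=1
  e=14, matches=2
  e=7, matches=3
  e=3, matches=4
  e=1, matches=5
  e=0, matches=6

Final answer: 0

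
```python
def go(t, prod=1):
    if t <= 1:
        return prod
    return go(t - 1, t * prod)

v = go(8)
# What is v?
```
Call trace:
go(t=8, prod=1)
  go(t=7, prod=8)
    go(t=6, prod=56)
      go(t=5, prod=336)
        go(t=4, prod=1680)
          go(t=3, prod=6720)
            go(t=2, prod=20160)
              go(t=1, prod=40320)
              -> return 40320
            -> return 40320
          -> return 40320
        -> return 40320
      -> return 40320
    -> return 40320
  -> return 40320
-> return 40320

Final answer: 40320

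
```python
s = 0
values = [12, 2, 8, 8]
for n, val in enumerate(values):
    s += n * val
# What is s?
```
Trace:
  s=0
  s=0, n=0, val=12
  s=2, n=1, val=2
  s=18, n=2, val=8
  s=42, n=3, val=8

Final answer: 42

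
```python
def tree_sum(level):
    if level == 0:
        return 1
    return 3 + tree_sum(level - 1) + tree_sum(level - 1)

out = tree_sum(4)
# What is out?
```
Call trace (a repeated sub-call is expanded the first time; later identical calls just restate its return value):
tree_sum(level=4)
  tree_sum(level=3)
    tree_sum(level=2)
      tree_sum(level=1)
        tree_sum(level=0)
        -> return 1
        tree_sum(level=0)
        -> return 1
      -> return 5
      tree_sum(level=1) -> return 5  (same call as traced above)
    -> return 13
    tree_sum(level=2) -> return 13  (same call as traced above)
  -> return 29
  tree_sum(level=3) -> return 29  (same call as traced above)
-> return 61

Final answer: 61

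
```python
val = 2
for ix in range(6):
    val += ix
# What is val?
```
Trace:
  val=2
  val=2, ix=0
  val=3, ix=1
  val=5, ix=2
  val=8, ix=3
  val=12, ix=4
  val=17, ix=5

Final answer: 17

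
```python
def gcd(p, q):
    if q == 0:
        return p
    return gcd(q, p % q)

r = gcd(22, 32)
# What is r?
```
Call trace:
gcd(p=22, q=32)
  gcd(p=32, q=22)
    gcd(p=22, q=10)
      gcd(p=10, q=2)
        gcd(p=2, q=0)
        -> return 2
      -> return 2
    -> return 2
  -> return 2
-> return 2

Final answer: 2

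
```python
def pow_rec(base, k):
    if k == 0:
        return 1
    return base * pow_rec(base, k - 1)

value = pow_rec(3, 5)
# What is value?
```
Call trace:
pow_rec(base=3, k=5)
  pow_rec(base=3, k=4)
    pow_rec(base=3, k=3)
      pow_rec(base=3, k=2)
        pow_rec(base=3, k=1)
          pow_rec(base=3, k=0)
          -> return 1
        -> return 3
      -> return 9
    -> return 27
  -> return 81
-> return 243

Final answer: 243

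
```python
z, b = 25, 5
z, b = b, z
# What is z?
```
Trace:
  z=25, b=5
  z=5, b=25

Final answer: 5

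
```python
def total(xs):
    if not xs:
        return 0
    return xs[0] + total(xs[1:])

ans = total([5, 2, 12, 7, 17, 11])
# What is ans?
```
Call trace:
total(xs=[5, 2, 12, 7, 17, 11])
  total(xs=[2, 12, 7, 17, 11])
    total(xs=[12, 7, 17, 11])
      total(xs=[7, 17, 11])
        total(xs=[17, 11])
          total(xs=[11])
            total(xs=[])
            -> return 0
          -> return 11
        -> return 28
      -> return 35
    -> return 47
  -> return 49
-> return 54

Final answer: 54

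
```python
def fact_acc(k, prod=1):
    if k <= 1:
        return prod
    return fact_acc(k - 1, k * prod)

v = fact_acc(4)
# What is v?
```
Call trace:
fact_acc(k=4, prod=1)
  fact_acc(k=3, prod=4)
    fact_acc(k=2, prod=12)
      fact_acc(k=1, prod=24)
      -> return 24
    -> return 24
  -> return 24
-> return 24

Final answer: 24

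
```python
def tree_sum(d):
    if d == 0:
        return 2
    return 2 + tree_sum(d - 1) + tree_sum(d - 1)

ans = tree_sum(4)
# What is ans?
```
Call trace (a repeated sub-call is expanded the first time; later identical calls just restate its return value):
tree_sum(d=4)
  tree_sum(d=3)
    tree_sum(d=2)
      tree_sum(d=1)
        tree_sum(d=0)
        -> return 2
        tree_sum(d=0)
        -> return 2
      -> return 6
      tree_sum(d=1) -> return 6  (same call as traced above)
    -> return 14
    tree_sum(d=2) -> return 14  (same call as traced above)
  -> return 30
  tree_sum(d=3) -> return 30  (same call as traced above)
-> return 62

Final answer: 62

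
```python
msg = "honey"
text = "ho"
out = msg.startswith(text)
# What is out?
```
Trace:
  msg='honey'
  msg='honey', text='ho'
  msg='honey', text='ho', out=True

Final answer: True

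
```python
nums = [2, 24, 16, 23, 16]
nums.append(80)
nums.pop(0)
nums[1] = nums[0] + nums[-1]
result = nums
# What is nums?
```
Trace:
  nums=[2, 24, 16, 23, 16]
  nums=[2, 24, 16, 23, 16, 80]
  nums=[24, 16, 23, 16, 80]
  nums=[24, 104, 23, 16, 80]
  nums=[24, 104, 23, 16, 80], result=[24, 104, 23, 16, 80]

Final answer: [24, 104, 23, 16, 80]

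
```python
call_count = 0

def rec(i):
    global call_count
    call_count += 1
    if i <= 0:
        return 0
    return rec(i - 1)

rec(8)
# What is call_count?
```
Call trace:
rec(i=8)
  rec(i=7)
    rec(i=6)
      rec(i=5)
        rec(i=4)
          rec(i=3)
            rec(i=2)
              rec(i=1)
                rec(i=0)
                -> return 0
              -> return 0
            -> return 0
          -> return 0
        -> return 0
      -> return 0
    -> return 0
  -> return 0
-> return 0

call_count is incremented once per call. rec is entered once for each i = 8, 7, 6, 5, 4, 3, 2, 1, 0 (the i <= 0 call returns without recursing), i.e. 8 + 1 calls.
call_count = 9

Final answer: 9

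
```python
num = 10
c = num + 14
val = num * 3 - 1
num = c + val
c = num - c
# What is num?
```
Trace:
  num=10
  num=10, c=24
  num=10, c=24, val=29
  num=53, c=24, val=29
  num=53, c=29, val=29

Final answer: 53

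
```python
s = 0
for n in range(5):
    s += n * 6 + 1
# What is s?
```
Trace:
  s=0
  s=1, n=0
  s=8, n=1
  s=21, n=2
  s=40, n=3
  s=65, n=4

Final answer: 65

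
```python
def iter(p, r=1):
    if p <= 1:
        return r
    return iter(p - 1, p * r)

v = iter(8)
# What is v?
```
Call trace:
iter(p=8, r=1)
  iter(p=7, r=8)
    iter(p=6, r=56)
      iter(p=5, r=336)
        iter(p=4, r=1680)
          iter(p=3, r=6720)
            iter(p=2, r=20160)
              iter(p=1, r=40320)
              -> return 40320
            -> return 40320
          -> return 40320
        -> return 40320
      -> return 40320
    -> return 40320
  -> return 40320
-> return 40320

Final answer: 40320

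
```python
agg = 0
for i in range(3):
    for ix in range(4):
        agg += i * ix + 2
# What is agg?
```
Trace:
  agg=0
  agg=2, i=0, ix=0
  agg=4, i=0, ix=1
  agg=6, i=0, ix=2
  agg=8, i=0, ix=3
  agg=10, i=1, ix=0
  agg=13, i=1, ix=1
  agg=17, i=1, ix=2
  agg=22, i=1, ix=3
  agg=24, i=2, ix=0
  agg=28, i=2, ix=1
  agg=34, i=2, ix=2
  agg=42, i=2, ix=3

Final answer: 42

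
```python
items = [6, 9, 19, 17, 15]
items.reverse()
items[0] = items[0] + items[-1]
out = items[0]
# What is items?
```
Trace:
  items=[6, 9, 19, 17, 15]
  items=[15, 17, 19, 9, 6]
  items=[21, 17, 19, 9, 6]
  items=[21, 17, 19, 9, 6], out=21

Final answer: [21, 17, 19, 9, 6]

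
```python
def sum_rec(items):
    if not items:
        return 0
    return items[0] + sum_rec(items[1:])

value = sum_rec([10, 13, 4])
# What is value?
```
Call trace:
sum_rec(items=[10, 13, 4])
  sum_rec(items=[13, 4])
    sum_rec(items=[4])
      sum_rec(items=[])
      -> return 0
    -> return 4
  -> return 17
-> return 27

Final answer: 27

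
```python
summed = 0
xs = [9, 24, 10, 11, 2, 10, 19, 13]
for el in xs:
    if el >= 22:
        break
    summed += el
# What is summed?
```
Trace:
  summed=0
  summed=9, el=9
  summed=9, el=24

Final answer: 9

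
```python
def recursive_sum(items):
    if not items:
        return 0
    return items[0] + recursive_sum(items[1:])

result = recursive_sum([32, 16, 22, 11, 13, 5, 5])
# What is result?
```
Call trace:
recursive_sum(items=[32, 16, 22, 11, 13, 5, 5])
  recursive_sum(items=[16, 22, 11, 13, 5, 5])
    recursive_sum(items=[22, 11, 13, 5, 5])
      recursive_sum(items=[11, 13, 5, 5])
        recursive_sum(items=[13, 5, 5])
          recursive_sum(items=[5, 5])
            recursive_sum(items=[5])
              recursive_sum(items=[])
              -> return 0
            -> return 5
          -> return 10
        -> return 23
      -> return 34
    -> return 56
  -> return 72
-> return 104

Final answer: 104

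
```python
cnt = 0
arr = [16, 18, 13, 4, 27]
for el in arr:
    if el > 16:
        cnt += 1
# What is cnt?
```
Trace:
  cnt=0
  cnt=0, el=16
  cnt=1, el=18
  cnt=1, el=13
  cnt=1, el=4
  cnt=2, el=27

Final answer: 2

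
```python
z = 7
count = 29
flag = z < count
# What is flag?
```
Trace:
  z=7
  z=7, count=29
  z=7, count=29, flag=True

Final answer: True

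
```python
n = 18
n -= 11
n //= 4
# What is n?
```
Trace:
  n=18
  n=7
  n=1

Final answer: 1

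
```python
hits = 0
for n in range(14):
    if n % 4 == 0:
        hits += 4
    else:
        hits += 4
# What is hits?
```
Trace:
  hits=0
  hits=4, n=0
  hits=8, n=1
  hits=12, n=2
  hits=16, n=3
  hits=20, n=4
  hits=24, n=5
  hits=28, n=6
  hits=32, n=7
  hits=36, n=8
  hits=40, n=9
  hits=44, n=10
  hits=48, n=11
  hits=52, n=12
  hits=56, n=13

Final answer: 56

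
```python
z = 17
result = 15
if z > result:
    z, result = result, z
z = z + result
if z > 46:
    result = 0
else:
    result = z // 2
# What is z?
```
Trace:
  z=17
  z=17, result=15
  z=15, result=17
  z=32, result=17
  z=32, result=16

Final answer: 32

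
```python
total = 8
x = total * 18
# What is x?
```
Trace:
  total=8
  total=8, x=144

Final answer: 144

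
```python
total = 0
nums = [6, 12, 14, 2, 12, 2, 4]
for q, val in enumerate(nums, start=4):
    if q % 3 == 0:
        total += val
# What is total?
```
Trace:
  total=0
  total=0, q=4, val=6
  total=0, q=5, val=12
  total=14, q=6, val=14
  total=14, q=7, val=2
  total=14, q=8, val=12
  total=16, q=9, val=2
  total=16, q=10, val=4

Final answer: 16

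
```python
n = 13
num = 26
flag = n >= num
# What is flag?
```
Trace:
  n=13
  n=13, num=26
  n=13, num=26, flag=False

Final answer: False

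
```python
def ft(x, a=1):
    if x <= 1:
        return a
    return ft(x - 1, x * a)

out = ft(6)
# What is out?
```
Call trace:
ft(x=6, a=1)
  ft(x=5, a=6)
    ft(x=4, a=30)
      ft(x=3, a=120)
        ft(x=2, a=360)
          ft(x=1, a=720)
          -> return 720
        -> return 720
      -> return 720
    -> return 720
  -> return 720
-> return 720

Final answer: 720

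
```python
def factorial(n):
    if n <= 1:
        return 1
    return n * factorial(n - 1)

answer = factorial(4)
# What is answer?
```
Call trace:
factorial(n=4)
  factorial(n=3)
    factorial(n=2)
      factorial(n=1)
      -> return 1
    -> return 2
  -> return 6
-> return 24

Final answer: 24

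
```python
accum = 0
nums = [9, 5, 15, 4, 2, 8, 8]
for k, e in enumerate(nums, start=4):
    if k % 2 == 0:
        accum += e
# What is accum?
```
Trace:
  accum=0
  accum=9, k=4, e=9
  accum=9, k=5, e=5
  accum=24, k=6, e=15
  accum=24, k=7, e=4
  accum=26, k=8, e=2
  accum=26, k=9, e=8
  accum=34, k=10, e=8

Final answer: 34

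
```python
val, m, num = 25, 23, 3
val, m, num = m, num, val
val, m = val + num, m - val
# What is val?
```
Trace:
  val=25, m=23, num=3
  val=23, m=3, num=25
  val=48, m=-20, num=25

Final answer: 48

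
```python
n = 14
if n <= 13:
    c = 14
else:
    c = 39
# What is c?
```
Trace:
  n=14
  n=14, c=39

Final answer: 39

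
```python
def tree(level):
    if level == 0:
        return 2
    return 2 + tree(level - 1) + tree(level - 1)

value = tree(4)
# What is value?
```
Call trace (a repeated sub-call is expanded the first time; later identical calls just restate its return value):
tree(level=4)
  tree(level=3)
    tree(level=2)
      tree(level=1)
        tree(level=0)
        -> return 2
        tree(level=0)
        -> return 2
      -> return 6
      tree(level=1) -> return 6  (same call as traced above)
    -> return 14
    tree(level=2) -> return 14  (same call as traced above)
  -> return 30
  tree(level=3) -> return 30  (same call as traced above)
-> return 62

Final answer: 62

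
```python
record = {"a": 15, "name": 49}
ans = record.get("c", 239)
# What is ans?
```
Trace:
  record={'a': 15, 'name': 49}
  record={'a': 15, 'name': 49}, ans=239

Final answer: 239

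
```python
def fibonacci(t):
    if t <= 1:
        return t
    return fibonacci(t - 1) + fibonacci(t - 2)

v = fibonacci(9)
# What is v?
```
Call trace (a repeated sub-call is expanded the first time; later identical calls just restate its return value):
fibonacci(t=9)
  fibonacci(t=8)
    fibonacci(t=7)
      fibonacci(t=6)
        fibonacci(t=5)
          fibonacci(t=4)
            fibonacci(t=3)
              fibonacci(t=2)
                fibonacci(t=1)
                -> return 1
                fibonacci(t=0)
                -> return 0
              -> return 1
              fibonacci(t=1)
              -> return 1
            -> return 2
            fibonacci(t=2) -> return 1  (same call as traced above)
          -> return 3
          fibonacci(t=3) -> return 2  (same call as traced above)
        -> return 5
        fibonacci(t=4) -> return 3  (same call as traced above)
      -> return 8
      fibonacci(t=5) -> return 5  (same call as traced above)
    -> return 13
    fibonacci(t=6) -> return 8  (same call as traced above)
  -> return 21
  fibonacci(t=7) -> return 13  (same call as traced above)
-> return 34

Final answer: 34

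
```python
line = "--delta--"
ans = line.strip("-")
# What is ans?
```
Trace:
  line='--delta--'
  line='--delta--', ans='delta'

Final answer: 'delta'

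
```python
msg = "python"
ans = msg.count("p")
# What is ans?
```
Trace:
  msg='python'
  msg='python', ans=1

Final answer: 1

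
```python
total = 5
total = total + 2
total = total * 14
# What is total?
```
Trace:
  total=5
  total=7
  total=98

Final answer: 98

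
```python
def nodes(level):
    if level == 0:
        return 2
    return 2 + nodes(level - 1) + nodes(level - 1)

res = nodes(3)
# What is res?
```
Call trace (a repeated sub-call is expanded the first time; later identical calls just restate its return value):
nodes(level=3)
  nodes(level=2)
    nodes(level=1)
      nodes(level=0)
      -> return 2
      nodes(level=0)
      -> return 2
    -> return 6
    nodes(level=1) -> return 6  (same call as traced above)
  -> return 14
  nodes(level=2) -> return 14  (same call as traced above)
-> return 30

Final answer: 30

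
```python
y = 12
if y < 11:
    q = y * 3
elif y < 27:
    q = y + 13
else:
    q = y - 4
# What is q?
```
Trace:
  y=12
  y=12, q=25

Final answer: 25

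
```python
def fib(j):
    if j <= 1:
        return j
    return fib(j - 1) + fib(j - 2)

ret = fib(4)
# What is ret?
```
Call trace (a repeated sub-call is expanded the first time; later identical calls just restate its return value):
fib(j=4)
  fib(j=3)
    fib(j=2)
      fib(j=1)
      -> return 1
      fib(j=0)
      -> return 0
    -> return 1
    fib(j=1)
    -> return 1
  -> return 2
  fib(j=2) -> return 1  (same call as traced above)
-> return 3

Final answer: 3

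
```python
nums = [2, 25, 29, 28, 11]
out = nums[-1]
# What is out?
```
Trace:
  nums=[2, 25, 29, 28, 11]
  nums=[2, 25, 29, 28, 11], out=11

Final answer: 11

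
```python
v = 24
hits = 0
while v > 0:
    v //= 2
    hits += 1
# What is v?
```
Trace:
  v=24
  v=24, hits=0
  v=12, hits=1
  v=6, hits=2
  v=3, hits=3
  v=1, hits=4
  v=0, hits=5

Final answer: 0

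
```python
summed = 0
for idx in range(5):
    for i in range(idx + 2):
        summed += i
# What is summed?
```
Trace:
  summed=0
  summed=0, idx=0, i=0
  summed=1, idx=0, i=1
  summed=1, idx=1, i=0
  summed=2, idx=1, i=1
  summed=4, idx=1, i=2
  summed=4, idx=2, i=0
  summed=5, idx=2, i=1
  summed=7, idx=2, i=2
  summed=10, idx=2, i=3
  summed=10, idx=3, i=0
  summed=11, idx=3, i=1
  summed=13, idx=3, i=2
  summed=16, idx=3, i=3
  summed=20, idx=3, i=4
  summed=20, idx=4, i=0
  summed=21, idx=4, i=1
  summed=23, idx=4, i=2
  summed=26, idx=4, i=3
  summed=30, idx=4, i=4
  summed=35, idx=4, i=5

Final answer: 35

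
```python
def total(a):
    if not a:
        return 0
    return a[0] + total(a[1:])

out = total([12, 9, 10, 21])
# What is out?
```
Call trace:
total(a=[12, 9, 10, 21])
  total(a=[9, 10, 21])
    total(a=[10, 21])
      total(a=[21])
        total(a=[])
        -> return 0
      -> return 21
    -> return 31
  -> return 40
-> return 52

Final answer: 52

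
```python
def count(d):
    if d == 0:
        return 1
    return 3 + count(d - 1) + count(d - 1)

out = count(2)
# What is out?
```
Call trace (a repeated sub-call is expanded the first time; later identical calls just restate its return value):
count(d=2)
  count(d=1)
    count(d=0)
    -> return 1
    count(d=0)
    -> return 1
  -> return 5
  count(d=1) -> return 5  (same call as traced above)
-> return 13

Final answer: 13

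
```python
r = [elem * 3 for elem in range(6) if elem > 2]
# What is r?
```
Trace:
  elem=0
  elem=1
  elem=2
  elem=3
  elem=4
  elem=5
  r=[9, 12, 15]

Final answer: [9, 12, 15]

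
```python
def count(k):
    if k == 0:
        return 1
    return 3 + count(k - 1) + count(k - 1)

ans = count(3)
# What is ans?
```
Call trace (a repeated sub-call is expanded the first time; later identical calls just restate its return value):
count(k=3)
  count(k=2)
    count(k=1)
      count(k=0)
      -> return 1
      count(k=0)
      -> return 1
    -> return 5
    count(k=1) -> return 5  (same call as traced above)
  -> return 13
  count(k=2) -> return 13  (same call as traced above)
-> return 29

Final answer: 29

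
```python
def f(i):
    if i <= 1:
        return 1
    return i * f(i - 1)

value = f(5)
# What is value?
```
Call trace:
f(i=5)
  f(i=4)
    f(i=3)
      f(i=2)
        f(i=1)
        -> return 1
      -> return 2
    -> return 6
  -> return 24
-> return 120

Final answer: 120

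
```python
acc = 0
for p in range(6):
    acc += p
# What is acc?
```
Trace:
  acc=0
  acc=0, p=0
  acc=1, p=1
  acc=3, p=2
  acc=6, p=3
  acc=10, p=4
  acc=15, p=5

Final answer: 15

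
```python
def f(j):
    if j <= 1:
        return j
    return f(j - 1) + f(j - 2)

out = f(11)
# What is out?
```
Call trace (a repeated sub-call is expanded the first time; later identical calls just restate its return value):
f(j=11)
  f(j=10)
    f(j=9)
      f(j=8)
        f(j=7)
          f(j=6)
            f(j=5)
              f(j=4)
                f(j=3)
                  f(j=2)
                    f(j=1)
                    -> return 1
                    f(j=0)
                    -> return 0
                  -> return 1
                  f(j=1)
                  -> return 1
                -> return 2
                f(j=2) -> return 1  (same call as traced above)
              -> return 3
              f(j=3) -> return 2  (same call as traced above)
            -> return 5
            f(j=4) -> return 3  (same call as traced above)
          -> return 8
          f(j=5) -> return 5  (same call as traced above)
        -> return 13
        f(j=6) -> return 8  (same call as traced above)
      -> return 21
      f(j=7) -> return 13  (same call as traced above)
    -> return 34
    f(j=8) -> return 21  (same call as traced above)
  -> return 55
  f(j=9) -> return 34  (same call as traced above)
-> return 89

Final answer: 89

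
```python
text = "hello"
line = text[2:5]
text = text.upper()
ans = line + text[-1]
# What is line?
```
Trace:
  text='hello'
  text='hello', line='llo'
  text='HELLO', line='llo'
  text='HELLO', line='llo', ans='lloO'

Final answer: 'llo'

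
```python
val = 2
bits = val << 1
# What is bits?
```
Trace:
  val=2
  val=2, bits=4

Final answer: 4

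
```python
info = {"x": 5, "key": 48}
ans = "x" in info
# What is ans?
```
Trace:
  info={'x': 5, 'key': 48}
  info={'x': 5, 'key': 48}, ans=True

Final answer: True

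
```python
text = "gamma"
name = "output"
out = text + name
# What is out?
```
Trace:
  text='gamma'
  text='gamma', name='output'
  text='gamma', name='output', out='gammaoutput'

Final answer: 'gammaoutput'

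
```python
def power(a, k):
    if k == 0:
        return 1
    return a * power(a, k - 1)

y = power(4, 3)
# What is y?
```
Call trace:
power(a=4, k=3)
  power(a=4, k=2)
    power(a=4, k=1)
      power(a=4, k=0)
      -> return 1
    -> return 4
  -> return 16
-> return 64

Final answer: 64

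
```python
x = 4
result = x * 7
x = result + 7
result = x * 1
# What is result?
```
Trace:
  x=4
  x=4, result=28
  x=35, result=28
  x=35, result=35

Final answer: 35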